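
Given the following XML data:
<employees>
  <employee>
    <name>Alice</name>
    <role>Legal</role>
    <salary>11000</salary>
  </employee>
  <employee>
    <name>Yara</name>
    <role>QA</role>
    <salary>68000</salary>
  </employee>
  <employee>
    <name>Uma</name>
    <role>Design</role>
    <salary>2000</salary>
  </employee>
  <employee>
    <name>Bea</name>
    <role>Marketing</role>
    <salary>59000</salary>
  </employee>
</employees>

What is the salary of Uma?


Searching for <employee> with <name>Uma</name>
Found at position 3
<salary>2000</salary>

ANSWER: 2000


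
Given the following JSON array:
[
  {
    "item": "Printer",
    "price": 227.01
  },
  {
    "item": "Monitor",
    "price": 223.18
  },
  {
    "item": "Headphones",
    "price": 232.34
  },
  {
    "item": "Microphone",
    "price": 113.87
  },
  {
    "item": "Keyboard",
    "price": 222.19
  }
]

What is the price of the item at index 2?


Array index 2 -> Headphones
price = 232.34

ANSWER: 232.34


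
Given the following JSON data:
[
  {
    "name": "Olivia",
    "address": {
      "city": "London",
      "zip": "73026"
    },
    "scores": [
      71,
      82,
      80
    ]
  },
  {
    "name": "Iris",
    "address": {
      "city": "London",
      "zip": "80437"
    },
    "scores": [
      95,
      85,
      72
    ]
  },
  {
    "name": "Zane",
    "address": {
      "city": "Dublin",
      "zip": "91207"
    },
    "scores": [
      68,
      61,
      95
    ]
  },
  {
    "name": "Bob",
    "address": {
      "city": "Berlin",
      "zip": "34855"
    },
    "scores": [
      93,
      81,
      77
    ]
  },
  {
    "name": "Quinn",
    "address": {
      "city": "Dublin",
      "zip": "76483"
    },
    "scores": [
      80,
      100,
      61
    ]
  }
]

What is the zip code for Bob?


Path: records[3].address.zip
Value: 34855

ANSWER: 34855


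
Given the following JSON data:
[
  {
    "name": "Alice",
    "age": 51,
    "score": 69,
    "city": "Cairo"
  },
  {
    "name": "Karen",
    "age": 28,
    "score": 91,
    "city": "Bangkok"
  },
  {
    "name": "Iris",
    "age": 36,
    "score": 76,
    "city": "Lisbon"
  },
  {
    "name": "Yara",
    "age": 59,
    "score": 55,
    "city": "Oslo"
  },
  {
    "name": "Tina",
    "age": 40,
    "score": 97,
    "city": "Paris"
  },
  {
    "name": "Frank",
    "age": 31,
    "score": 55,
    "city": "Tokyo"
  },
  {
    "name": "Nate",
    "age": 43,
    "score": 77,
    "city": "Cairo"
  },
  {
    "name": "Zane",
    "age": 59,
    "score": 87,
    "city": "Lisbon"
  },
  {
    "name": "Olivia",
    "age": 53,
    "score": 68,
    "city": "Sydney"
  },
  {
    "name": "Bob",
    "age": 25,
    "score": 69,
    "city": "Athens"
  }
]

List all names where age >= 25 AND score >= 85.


Checking both conditions:
  Alice (age=51, score=69) -> no
  Karen (age=28, score=91) -> YES
  Iris (age=36, score=76) -> no
  Yara (age=59, score=55) -> no
  Tina (age=40, score=97) -> YES
  Frank (age=31, score=55) -> no
  Nate (age=43, score=77) -> no
  Zane (age=59, score=87) -> YES
  Olivia (age=53, score=68) -> no
  Bob (age=25, score=69) -> no


ANSWER: Karen, Tina, Zane


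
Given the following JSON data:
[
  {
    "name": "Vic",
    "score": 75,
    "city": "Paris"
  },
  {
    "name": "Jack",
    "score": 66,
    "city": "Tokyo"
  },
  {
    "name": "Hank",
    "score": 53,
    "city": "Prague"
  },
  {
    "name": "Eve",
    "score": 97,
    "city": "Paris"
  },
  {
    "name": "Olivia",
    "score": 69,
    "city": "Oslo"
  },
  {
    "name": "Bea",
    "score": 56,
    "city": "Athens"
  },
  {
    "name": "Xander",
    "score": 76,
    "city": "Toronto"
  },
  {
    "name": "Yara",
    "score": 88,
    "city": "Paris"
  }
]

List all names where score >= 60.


Filtering records where score >= 60:
  Vic (score=75) -> YES
  Jack (score=66) -> YES
  Hank (score=53) -> no
  Eve (score=97) -> YES
  Olivia (score=69) -> YES
  Bea (score=56) -> no
  Xander (score=76) -> YES
  Yara (score=88) -> YES


ANSWER: Vic, Jack, Eve, Olivia, Xander, Yara


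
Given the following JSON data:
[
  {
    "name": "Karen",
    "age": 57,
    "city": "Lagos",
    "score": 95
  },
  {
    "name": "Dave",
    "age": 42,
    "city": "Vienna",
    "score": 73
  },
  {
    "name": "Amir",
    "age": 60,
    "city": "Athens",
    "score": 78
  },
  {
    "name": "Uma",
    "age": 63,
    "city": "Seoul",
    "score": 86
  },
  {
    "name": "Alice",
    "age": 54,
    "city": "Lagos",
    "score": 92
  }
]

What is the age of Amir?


Looking up record where name = Amir
Record index: 2
Field 'age' = 60

ANSWER: 60


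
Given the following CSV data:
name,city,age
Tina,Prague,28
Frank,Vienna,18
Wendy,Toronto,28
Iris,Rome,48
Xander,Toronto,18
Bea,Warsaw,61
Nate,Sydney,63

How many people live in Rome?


Scanning city column for 'Rome':
  Row 4: Iris -> MATCH
Total matches: 1

ANSWER: 1


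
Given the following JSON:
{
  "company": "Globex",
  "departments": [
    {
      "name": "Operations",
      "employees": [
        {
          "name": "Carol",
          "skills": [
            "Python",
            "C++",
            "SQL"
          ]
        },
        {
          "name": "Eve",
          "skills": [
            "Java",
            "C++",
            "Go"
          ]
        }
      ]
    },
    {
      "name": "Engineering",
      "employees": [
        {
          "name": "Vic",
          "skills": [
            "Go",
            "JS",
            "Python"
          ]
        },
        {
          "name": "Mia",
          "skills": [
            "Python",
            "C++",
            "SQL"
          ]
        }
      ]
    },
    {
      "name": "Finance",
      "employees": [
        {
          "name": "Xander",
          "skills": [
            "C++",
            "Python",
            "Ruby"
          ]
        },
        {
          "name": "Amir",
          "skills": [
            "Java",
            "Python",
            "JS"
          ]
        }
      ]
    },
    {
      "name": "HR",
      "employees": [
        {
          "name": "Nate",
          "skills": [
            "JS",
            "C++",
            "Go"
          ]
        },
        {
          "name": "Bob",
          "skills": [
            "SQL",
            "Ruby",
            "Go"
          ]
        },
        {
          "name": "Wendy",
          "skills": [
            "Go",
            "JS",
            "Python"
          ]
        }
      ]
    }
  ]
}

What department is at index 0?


Path: departments[0].name
Value: Operations

ANSWER: Operations


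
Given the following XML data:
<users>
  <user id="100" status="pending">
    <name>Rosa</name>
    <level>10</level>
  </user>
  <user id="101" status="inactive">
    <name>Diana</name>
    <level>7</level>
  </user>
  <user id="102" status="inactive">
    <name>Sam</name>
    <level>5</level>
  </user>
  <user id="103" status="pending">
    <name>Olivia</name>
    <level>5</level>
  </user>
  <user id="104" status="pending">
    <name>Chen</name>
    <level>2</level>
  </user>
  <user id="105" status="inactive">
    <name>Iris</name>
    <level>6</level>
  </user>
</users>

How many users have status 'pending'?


Counting users with status='pending':
  Rosa (id=100) -> MATCH
  Olivia (id=103) -> MATCH
  Chen (id=104) -> MATCH
Count: 3

ANSWER: 3


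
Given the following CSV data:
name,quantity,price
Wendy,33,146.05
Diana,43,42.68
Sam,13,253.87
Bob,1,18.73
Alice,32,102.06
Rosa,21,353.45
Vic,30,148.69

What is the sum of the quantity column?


Values in 'quantity' column:
  Row 1: 33
  Row 2: 43
  Row 3: 13
  Row 4: 1
  Row 5: 32
  Row 6: 21
  Row 7: 30
Sum = 33 + 43 + 13 + 1 + 32 + 21 + 30 = 173

ANSWER: 173


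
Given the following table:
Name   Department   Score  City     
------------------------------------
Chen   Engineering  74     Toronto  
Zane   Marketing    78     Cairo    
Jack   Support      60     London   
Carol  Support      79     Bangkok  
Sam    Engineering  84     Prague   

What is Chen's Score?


Row 1: Chen
Score = 74

ANSWER: 74


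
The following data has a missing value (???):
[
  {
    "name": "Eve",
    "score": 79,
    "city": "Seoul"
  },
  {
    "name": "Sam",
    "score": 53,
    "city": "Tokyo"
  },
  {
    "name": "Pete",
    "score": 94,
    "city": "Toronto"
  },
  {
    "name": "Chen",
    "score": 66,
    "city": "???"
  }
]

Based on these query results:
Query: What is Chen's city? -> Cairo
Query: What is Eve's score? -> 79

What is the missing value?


The missing value is Chen's city
From query: Chen's city = Cairo

ANSWER: Cairo


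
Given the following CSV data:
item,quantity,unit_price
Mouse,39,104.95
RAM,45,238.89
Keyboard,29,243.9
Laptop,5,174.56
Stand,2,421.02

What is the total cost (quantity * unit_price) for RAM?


Row: RAM
quantity = 45
unit_price = 238.89
total = 45 * 238.89 = 10750.05

ANSWER: 10750.05


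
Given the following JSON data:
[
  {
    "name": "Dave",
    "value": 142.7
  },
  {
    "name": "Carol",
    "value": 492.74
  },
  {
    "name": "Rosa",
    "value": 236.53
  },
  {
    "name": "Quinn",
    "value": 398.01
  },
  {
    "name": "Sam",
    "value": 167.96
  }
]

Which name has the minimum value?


Comparing values:
  Dave: 142.7
  Carol: 492.74
  Rosa: 236.53
  Quinn: 398.01
  Sam: 167.96
Minimum: Dave (142.7)

ANSWER: Dave


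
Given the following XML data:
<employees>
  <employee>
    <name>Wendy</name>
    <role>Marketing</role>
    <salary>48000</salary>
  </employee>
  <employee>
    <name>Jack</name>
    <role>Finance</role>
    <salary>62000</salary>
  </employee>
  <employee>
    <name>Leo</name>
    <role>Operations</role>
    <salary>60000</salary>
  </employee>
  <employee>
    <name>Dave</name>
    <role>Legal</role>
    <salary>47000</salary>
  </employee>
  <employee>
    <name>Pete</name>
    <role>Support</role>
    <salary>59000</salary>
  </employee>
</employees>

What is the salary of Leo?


Searching for <employee> with <name>Leo</name>
Found at position 3
<salary>60000</salary>

ANSWER: 60000


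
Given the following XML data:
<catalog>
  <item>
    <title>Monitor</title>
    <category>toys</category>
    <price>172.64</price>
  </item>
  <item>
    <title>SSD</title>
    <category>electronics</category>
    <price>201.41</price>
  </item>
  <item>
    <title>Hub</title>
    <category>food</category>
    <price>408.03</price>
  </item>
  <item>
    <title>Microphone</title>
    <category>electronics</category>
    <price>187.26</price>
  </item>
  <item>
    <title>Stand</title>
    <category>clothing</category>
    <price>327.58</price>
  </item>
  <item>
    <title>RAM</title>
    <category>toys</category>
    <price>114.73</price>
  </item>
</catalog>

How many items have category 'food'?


Scanning <item> elements for <category>food</category>:
  Item 3: Hub -> MATCH
Count: 1

ANSWER: 1


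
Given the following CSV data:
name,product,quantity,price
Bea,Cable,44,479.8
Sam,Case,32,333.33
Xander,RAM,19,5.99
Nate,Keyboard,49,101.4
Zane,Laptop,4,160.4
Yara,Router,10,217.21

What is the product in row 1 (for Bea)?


Row 1: Bea
Column 'product' = Cable

ANSWER: Cable


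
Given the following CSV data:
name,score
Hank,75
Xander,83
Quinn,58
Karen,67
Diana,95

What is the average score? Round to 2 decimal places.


Scores: 75, 83, 58, 67, 95
Sum = 378
Count = 5
Average = 378 / 5 = 75.60

ANSWER: 75.60


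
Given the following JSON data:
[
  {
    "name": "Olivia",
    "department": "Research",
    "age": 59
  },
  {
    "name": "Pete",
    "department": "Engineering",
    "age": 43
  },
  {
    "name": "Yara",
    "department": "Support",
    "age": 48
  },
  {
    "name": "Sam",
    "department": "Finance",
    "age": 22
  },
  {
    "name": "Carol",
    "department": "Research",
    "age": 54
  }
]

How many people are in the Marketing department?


Scanning records for department = Marketing
  No matches found
Count: 0

ANSWER: 0


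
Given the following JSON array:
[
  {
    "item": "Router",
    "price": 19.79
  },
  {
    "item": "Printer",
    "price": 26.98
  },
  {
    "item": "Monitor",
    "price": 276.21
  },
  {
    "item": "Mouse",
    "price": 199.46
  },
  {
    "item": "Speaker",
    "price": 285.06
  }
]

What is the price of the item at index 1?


Array index 1 -> Printer
price = 26.98

ANSWER: 26.98


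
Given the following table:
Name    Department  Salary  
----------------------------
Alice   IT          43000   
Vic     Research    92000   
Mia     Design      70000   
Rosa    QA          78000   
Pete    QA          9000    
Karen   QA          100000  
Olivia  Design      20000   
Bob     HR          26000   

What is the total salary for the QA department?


QA department members:
  Rosa: 78000
  Pete: 9000
  Karen: 100000
Total = 78000 + 9000 + 100000 = 187000

ANSWER: 187000


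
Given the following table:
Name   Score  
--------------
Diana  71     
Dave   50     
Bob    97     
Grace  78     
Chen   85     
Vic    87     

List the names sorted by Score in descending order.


Sorting by Score (descending):
  Bob: 97
  Vic: 87
  Chen: 85
  Grace: 78
  Diana: 71
  Dave: 50


ANSWER: Bob, Vic, Chen, Grace, Diana, Dave


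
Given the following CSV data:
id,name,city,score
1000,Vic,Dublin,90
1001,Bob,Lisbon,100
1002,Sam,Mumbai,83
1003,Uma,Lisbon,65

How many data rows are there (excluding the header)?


Counting rows (excluding header):
Header: id,name,city,score
Data rows: 4

ANSWER: 4


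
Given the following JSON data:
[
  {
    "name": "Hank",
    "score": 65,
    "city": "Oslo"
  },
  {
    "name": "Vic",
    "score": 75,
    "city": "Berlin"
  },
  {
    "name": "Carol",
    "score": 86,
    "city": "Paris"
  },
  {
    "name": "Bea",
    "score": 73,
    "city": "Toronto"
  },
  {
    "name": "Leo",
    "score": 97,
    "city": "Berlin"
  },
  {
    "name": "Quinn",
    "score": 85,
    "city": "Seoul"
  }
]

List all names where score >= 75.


Filtering records where score >= 75:
  Hank (score=65) -> no
  Vic (score=75) -> YES
  Carol (score=86) -> YES
  Bea (score=73) -> no
  Leo (score=97) -> YES
  Quinn (score=85) -> YES


ANSWER: Vic, Carol, Leo, Quinn


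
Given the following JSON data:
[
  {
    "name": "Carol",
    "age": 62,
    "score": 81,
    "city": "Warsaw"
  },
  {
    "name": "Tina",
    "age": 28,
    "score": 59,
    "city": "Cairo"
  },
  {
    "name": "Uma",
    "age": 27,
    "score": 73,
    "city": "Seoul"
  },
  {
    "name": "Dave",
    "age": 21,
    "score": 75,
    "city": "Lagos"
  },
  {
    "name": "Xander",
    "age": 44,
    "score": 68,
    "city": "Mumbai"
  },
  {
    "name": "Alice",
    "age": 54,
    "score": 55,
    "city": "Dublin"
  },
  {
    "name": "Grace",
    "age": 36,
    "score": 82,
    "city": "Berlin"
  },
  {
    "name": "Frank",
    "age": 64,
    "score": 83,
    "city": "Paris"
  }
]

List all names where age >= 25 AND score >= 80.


Checking both conditions:
  Carol (age=62, score=81) -> YES
  Tina (age=28, score=59) -> no
  Uma (age=27, score=73) -> no
  Dave (age=21, score=75) -> no
  Xander (age=44, score=68) -> no
  Alice (age=54, score=55) -> no
  Grace (age=36, score=82) -> YES
  Frank (age=64, score=83) -> YES


ANSWER: Carol, Grace, Frank


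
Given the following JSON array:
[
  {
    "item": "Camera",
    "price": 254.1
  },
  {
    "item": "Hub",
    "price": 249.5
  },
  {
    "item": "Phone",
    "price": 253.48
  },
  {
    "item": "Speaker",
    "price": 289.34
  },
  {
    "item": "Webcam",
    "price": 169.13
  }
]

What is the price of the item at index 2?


Array index 2 -> Phone
price = 253.48

ANSWER: 253.48


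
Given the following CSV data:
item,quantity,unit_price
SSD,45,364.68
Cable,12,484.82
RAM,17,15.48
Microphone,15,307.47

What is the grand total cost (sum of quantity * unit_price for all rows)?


Computing row totals:
  SSD: 45 * 364.68 = 16410.6
  Cable: 12 * 484.82 = 5817.84
  RAM: 17 * 15.48 = 263.16
  Microphone: 15 * 307.47 = 4612.05
Grand total = 16410.6 + 5817.84 + 263.16 + 4612.05 = 27103.65

ANSWER: 27103.65


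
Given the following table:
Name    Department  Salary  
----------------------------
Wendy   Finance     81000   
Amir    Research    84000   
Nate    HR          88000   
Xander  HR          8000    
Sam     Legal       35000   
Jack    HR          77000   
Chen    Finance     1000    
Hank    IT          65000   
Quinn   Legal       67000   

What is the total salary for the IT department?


IT department members:
  Hank: 65000
Total = 65000 = 65000

ANSWER: 65000


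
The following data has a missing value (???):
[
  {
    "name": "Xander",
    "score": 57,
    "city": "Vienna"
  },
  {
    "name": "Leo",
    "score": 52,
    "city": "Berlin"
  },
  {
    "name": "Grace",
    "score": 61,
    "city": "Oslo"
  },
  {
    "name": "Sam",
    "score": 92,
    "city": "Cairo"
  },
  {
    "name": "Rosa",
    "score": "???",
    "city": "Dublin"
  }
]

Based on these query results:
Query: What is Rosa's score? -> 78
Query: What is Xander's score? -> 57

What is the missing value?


The missing value is Rosa's score
From query: Rosa's score = 78

ANSWER: 78


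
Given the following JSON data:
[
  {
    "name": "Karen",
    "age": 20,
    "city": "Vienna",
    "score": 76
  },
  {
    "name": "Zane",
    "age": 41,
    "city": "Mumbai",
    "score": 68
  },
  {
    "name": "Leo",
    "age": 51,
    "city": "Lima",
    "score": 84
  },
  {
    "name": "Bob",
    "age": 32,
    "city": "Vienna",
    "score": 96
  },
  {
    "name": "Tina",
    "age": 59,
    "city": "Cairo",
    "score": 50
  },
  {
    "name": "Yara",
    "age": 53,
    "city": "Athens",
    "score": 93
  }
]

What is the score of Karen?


Looking up record where name = Karen
Record index: 0
Field 'score' = 76

ANSWER: 76


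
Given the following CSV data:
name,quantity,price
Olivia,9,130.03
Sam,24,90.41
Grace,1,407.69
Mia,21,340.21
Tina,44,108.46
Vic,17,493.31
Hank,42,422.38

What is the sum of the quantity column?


Values in 'quantity' column:
  Row 1: 9
  Row 2: 24
  Row 3: 1
  Row 4: 21
  Row 5: 44
  Row 6: 17
  Row 7: 42
Sum = 9 + 24 + 1 + 21 + 44 + 17 + 42 = 158

ANSWER: 158


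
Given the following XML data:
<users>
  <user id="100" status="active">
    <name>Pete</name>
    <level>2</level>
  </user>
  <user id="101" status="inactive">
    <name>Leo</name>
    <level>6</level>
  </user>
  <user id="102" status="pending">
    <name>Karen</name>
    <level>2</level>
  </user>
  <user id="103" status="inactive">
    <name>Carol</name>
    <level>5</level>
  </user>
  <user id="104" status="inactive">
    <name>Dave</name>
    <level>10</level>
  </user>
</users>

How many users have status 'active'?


Counting users with status='active':
  Pete (id=100) -> MATCH
Count: 1

ANSWER: 1


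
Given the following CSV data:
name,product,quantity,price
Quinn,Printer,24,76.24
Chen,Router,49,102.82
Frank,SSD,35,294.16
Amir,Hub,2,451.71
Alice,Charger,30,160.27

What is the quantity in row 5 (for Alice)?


Row 5: Alice
Column 'quantity' = 30

ANSWER: 30


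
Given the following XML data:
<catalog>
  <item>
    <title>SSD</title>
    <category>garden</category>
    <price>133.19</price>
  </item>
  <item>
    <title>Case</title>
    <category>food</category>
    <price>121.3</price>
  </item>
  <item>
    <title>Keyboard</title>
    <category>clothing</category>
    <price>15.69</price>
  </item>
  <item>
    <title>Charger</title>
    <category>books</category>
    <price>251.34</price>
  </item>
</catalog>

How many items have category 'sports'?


Scanning <item> elements for <category>sports</category>:
Count: 0

ANSWER: 0


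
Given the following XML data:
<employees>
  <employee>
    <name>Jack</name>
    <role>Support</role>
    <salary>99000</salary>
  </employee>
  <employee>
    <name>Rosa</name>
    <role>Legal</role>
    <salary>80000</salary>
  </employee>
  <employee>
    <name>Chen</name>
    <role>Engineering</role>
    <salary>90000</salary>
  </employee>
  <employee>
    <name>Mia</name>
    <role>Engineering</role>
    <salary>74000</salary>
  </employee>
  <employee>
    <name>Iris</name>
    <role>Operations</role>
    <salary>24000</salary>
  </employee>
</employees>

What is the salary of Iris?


Searching for <employee> with <name>Iris</name>
Found at position 5
<salary>24000</salary>

ANSWER: 24000


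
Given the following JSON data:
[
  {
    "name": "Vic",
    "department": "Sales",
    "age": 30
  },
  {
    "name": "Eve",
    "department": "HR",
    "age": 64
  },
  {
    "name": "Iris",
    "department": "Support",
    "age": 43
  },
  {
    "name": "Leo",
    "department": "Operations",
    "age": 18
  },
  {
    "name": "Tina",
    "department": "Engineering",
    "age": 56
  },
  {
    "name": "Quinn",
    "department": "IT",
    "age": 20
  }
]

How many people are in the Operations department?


Scanning records for department = Operations
  Record 3: Leo
Count: 1

ANSWER: 1


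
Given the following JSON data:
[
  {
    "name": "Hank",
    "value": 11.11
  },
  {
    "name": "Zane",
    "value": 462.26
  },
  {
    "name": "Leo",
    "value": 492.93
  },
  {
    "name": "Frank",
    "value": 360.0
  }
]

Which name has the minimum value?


Comparing values:
  Hank: 11.11
  Zane: 462.26
  Leo: 492.93
  Frank: 360.0
Minimum: Hank (11.11)

ANSWER: Hank


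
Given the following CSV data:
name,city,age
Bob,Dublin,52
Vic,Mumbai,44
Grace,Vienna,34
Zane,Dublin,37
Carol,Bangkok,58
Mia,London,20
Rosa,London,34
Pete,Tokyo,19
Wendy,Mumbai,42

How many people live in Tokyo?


Scanning city column for 'Tokyo':
  Row 8: Pete -> MATCH
Total matches: 1

ANSWER: 1


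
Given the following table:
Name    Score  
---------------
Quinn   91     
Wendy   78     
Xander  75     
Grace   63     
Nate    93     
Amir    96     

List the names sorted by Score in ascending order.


Sorting by Score (ascending):
  Grace: 63
  Xander: 75
  Wendy: 78
  Quinn: 91
  Nate: 93
  Amir: 96


ANSWER: Grace, Xander, Wendy, Quinn, Nate, Amir


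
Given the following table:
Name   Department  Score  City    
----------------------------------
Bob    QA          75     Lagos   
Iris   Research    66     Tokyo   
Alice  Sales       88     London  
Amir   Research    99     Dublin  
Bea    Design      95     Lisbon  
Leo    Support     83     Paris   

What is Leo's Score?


Row 6: Leo
Score = 83

ANSWER: 83


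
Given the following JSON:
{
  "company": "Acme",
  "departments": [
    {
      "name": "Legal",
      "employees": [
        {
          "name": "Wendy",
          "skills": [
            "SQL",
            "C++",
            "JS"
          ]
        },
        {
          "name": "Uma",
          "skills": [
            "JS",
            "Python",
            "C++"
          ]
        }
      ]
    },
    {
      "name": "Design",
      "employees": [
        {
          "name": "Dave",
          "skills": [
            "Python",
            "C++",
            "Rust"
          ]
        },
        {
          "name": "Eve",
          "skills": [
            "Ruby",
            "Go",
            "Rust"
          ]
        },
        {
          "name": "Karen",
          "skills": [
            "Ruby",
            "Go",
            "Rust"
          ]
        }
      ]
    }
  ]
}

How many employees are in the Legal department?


Path: departments[0].employees
Count: 2

ANSWER: 2


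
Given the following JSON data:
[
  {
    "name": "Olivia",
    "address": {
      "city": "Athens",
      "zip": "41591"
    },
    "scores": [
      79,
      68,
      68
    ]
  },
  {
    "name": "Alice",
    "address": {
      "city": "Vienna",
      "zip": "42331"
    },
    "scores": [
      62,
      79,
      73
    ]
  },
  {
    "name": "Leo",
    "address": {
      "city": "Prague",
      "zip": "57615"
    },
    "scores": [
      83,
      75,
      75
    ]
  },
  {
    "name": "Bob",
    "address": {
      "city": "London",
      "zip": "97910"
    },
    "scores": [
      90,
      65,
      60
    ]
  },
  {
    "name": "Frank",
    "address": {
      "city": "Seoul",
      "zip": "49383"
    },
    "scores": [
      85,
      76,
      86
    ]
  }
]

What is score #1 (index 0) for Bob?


Path: records[3].scores[0]
Value: 90

ANSWER: 90


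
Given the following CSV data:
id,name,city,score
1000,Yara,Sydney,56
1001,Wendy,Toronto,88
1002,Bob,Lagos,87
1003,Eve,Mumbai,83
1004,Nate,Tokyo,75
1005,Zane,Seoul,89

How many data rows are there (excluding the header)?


Counting rows (excluding header):
Header: id,name,city,score
Data rows: 6

ANSWER: 6


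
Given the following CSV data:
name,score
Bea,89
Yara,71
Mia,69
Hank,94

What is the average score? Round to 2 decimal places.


Scores: 89, 71, 69, 94
Sum = 323
Count = 4
Average = 323 / 4 = 80.75

ANSWER: 80.75


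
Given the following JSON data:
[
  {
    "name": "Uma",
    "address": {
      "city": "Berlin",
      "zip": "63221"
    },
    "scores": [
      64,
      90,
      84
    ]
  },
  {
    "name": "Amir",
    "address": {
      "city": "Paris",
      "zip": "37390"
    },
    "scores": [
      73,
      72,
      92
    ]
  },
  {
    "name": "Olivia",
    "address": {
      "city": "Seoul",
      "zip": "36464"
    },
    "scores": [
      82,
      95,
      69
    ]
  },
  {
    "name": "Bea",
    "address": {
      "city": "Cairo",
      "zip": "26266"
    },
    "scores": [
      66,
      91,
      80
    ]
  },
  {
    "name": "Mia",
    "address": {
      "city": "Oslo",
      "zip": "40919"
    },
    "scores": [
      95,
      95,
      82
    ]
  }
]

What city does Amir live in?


Path: records[1].address.city
Value: Paris

ANSWER: Paris


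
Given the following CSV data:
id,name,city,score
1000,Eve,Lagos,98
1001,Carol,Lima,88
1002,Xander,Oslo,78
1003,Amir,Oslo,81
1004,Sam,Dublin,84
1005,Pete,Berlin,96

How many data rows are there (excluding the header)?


Counting rows (excluding header):
Header: id,name,city,score
Data rows: 6

ANSWER: 6


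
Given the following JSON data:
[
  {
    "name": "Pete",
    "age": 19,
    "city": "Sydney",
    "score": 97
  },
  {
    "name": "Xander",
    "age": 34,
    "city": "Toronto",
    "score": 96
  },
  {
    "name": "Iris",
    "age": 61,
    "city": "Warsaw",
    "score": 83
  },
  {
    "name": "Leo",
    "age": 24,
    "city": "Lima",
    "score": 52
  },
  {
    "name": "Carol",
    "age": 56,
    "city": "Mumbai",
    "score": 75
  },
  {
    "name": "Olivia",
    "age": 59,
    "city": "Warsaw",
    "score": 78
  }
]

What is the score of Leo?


Looking up record where name = Leo
Record index: 3
Field 'score' = 52

ANSWER: 52


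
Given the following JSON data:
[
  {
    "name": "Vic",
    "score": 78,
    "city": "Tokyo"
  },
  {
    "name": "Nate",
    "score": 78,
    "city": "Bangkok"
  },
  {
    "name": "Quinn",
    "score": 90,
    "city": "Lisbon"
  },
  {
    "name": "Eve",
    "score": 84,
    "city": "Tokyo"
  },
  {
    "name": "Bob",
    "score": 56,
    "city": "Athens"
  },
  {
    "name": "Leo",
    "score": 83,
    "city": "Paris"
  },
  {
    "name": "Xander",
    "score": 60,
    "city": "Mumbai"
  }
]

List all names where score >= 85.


Filtering records where score >= 85:
  Vic (score=78) -> no
  Nate (score=78) -> no
  Quinn (score=90) -> YES
  Eve (score=84) -> no
  Bob (score=56) -> no
  Leo (score=83) -> no
  Xander (score=60) -> no


ANSWER: Quinn


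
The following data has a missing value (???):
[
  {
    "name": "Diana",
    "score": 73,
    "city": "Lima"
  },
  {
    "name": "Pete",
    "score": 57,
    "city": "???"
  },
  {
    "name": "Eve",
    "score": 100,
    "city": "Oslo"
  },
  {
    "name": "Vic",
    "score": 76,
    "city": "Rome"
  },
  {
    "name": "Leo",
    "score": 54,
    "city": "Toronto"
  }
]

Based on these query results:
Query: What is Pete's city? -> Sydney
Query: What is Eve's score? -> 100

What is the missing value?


The missing value is Pete's city
From query: Pete's city = Sydney

ANSWER: Sydney


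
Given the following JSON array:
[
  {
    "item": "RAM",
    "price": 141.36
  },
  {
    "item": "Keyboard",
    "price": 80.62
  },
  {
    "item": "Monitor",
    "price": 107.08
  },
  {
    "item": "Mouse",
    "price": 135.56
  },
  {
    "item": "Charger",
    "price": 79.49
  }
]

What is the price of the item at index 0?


Array index 0 -> RAM
price = 141.36

ANSWER: 141.36


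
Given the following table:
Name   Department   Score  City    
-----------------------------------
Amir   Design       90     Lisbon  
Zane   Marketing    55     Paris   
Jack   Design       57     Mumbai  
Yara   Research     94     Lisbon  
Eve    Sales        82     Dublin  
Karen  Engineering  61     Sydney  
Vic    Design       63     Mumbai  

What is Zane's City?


Row 2: Zane
City = Paris

ANSWER: Paris


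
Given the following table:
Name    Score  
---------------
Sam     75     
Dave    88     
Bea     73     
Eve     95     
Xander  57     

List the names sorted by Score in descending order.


Sorting by Score (descending):
  Eve: 95
  Dave: 88
  Sam: 75
  Bea: 73
  Xander: 57


ANSWER: Eve, Dave, Sam, Bea, Xander


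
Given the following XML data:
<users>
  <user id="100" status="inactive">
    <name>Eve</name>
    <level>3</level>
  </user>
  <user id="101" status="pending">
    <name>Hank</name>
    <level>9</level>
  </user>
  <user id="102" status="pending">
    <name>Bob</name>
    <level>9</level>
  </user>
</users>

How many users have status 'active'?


Counting users with status='active':
Count: 0

ANSWER: 0


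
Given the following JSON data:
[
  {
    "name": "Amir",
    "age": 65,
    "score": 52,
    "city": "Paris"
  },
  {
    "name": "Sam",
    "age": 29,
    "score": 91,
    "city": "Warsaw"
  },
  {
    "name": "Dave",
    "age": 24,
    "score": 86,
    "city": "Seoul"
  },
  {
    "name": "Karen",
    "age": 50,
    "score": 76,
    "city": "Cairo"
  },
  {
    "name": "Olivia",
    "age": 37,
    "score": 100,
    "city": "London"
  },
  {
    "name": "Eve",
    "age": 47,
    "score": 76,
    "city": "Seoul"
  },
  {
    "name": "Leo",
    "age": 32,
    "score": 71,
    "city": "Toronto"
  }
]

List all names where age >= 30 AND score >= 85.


Checking both conditions:
  Amir (age=65, score=52) -> no
  Sam (age=29, score=91) -> no
  Dave (age=24, score=86) -> no
  Karen (age=50, score=76) -> no
  Olivia (age=37, score=100) -> YES
  Eve (age=47, score=76) -> no
  Leo (age=32, score=71) -> no


ANSWER: Olivia


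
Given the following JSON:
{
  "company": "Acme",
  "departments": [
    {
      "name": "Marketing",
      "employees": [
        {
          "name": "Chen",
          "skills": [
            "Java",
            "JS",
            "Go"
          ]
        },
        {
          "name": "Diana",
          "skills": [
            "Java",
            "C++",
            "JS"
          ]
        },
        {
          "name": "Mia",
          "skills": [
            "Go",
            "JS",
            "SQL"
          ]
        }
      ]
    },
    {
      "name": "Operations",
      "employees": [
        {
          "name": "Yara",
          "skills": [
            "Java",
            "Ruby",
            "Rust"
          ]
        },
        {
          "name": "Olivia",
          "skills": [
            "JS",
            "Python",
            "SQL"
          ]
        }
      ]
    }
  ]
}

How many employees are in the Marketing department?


Path: departments[0].employees
Count: 3

ANSWER: 3


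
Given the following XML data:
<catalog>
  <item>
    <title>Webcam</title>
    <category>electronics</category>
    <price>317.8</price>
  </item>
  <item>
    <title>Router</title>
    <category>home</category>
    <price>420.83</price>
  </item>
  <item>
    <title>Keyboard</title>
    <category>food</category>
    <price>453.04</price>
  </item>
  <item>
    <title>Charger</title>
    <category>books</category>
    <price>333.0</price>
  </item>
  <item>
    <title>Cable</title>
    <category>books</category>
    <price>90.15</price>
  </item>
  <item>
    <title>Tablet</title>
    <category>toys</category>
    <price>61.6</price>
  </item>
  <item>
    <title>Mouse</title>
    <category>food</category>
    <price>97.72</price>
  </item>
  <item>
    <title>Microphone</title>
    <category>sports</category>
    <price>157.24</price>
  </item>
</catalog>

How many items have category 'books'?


Scanning <item> elements for <category>books</category>:
  Item 4: Charger -> MATCH
  Item 5: Cable -> MATCH
Count: 2

ANSWER: 2


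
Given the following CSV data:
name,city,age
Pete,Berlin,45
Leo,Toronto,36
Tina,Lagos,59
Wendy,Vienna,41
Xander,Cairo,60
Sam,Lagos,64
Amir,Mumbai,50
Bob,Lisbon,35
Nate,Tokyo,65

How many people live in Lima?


Scanning city column for 'Lima':
Total matches: 0

ANSWER: 0


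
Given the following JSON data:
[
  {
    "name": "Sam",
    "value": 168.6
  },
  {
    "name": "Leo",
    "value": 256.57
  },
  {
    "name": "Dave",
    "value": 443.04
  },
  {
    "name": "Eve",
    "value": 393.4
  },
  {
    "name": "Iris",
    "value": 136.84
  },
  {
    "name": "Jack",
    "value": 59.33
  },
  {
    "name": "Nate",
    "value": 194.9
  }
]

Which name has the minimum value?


Comparing values:
  Sam: 168.6
  Leo: 256.57
  Dave: 443.04
  Eve: 393.4
  Iris: 136.84
  Jack: 59.33
  Nate: 194.9
Minimum: Jack (59.33)

ANSWER: Jack


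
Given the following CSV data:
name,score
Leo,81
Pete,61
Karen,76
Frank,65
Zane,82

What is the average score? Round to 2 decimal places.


Scores: 81, 61, 76, 65, 82
Sum = 365
Count = 5
Average = 365 / 5 = 73.00

ANSWER: 73.00


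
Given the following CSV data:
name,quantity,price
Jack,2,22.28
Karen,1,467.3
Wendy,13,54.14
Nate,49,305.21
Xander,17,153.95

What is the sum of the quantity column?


Values in 'quantity' column:
  Row 1: 2
  Row 2: 1
  Row 3: 13
  Row 4: 49
  Row 5: 17
Sum = 2 + 1 + 13 + 49 + 17 = 82

ANSWER: 82


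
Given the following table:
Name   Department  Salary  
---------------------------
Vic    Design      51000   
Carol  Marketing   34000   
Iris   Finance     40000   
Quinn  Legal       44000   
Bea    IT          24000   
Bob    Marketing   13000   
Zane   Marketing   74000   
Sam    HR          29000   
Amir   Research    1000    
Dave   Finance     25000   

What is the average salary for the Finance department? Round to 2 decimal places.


Finance department members:
  Iris: 40000
  Dave: 25000
Sum = 65000
Count = 2
Average = 65000 / 2 = 32500.00

ANSWER: 32500.00


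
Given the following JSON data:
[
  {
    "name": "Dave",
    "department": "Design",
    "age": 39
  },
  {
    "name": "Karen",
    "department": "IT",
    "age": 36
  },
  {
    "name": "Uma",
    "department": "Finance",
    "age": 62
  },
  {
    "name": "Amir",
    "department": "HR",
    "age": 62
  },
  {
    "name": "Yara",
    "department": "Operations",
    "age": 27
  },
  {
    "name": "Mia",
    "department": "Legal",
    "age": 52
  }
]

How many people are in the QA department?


Scanning records for department = QA
  No matches found
Count: 0

ANSWER: 0


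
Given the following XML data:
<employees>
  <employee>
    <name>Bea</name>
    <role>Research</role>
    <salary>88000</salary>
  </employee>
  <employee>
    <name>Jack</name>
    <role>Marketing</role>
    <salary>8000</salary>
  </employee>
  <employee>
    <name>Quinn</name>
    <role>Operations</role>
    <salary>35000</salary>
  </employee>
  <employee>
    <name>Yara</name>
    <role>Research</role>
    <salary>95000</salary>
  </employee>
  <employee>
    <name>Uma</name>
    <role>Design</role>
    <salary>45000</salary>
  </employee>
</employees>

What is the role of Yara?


Searching for <employee> with <name>Yara</name>
Found at position 4
<role>Research</role>

ANSWER: Research


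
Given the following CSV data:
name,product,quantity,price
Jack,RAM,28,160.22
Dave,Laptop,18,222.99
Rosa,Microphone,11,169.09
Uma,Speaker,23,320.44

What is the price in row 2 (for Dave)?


Row 2: Dave
Column 'price' = 222.99

ANSWER: 222.99


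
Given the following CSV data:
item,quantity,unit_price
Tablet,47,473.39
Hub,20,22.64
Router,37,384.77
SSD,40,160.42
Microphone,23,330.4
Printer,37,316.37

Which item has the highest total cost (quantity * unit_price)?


Computing row totals:
  Tablet: 22249.33
  Hub: 452.8
  Router: 14236.49
  SSD: 6416.8
  Microphone: 7599.2
  Printer: 11705.69
Maximum: Tablet (22249.33)

ANSWER: Tablet


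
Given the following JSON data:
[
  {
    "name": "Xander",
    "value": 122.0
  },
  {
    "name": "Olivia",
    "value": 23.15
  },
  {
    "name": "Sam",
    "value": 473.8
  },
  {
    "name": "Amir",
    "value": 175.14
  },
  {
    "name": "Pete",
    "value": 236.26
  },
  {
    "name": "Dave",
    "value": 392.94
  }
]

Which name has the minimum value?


Comparing values:
  Xander: 122.0
  Olivia: 23.15
  Sam: 473.8
  Amir: 175.14
  Pete: 236.26
  Dave: 392.94
Minimum: Olivia (23.15)

ANSWER: Olivia


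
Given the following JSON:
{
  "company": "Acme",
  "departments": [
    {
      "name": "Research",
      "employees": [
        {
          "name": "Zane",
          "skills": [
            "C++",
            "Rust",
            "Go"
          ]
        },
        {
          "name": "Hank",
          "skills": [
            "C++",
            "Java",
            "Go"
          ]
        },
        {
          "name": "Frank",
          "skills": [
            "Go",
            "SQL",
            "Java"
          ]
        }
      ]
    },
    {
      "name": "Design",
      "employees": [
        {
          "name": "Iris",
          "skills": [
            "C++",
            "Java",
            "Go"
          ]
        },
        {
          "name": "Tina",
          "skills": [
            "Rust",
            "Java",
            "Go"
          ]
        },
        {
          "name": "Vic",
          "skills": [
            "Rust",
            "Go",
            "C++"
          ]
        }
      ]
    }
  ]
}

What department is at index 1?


Path: departments[1].name
Value: Design

ANSWER: Design


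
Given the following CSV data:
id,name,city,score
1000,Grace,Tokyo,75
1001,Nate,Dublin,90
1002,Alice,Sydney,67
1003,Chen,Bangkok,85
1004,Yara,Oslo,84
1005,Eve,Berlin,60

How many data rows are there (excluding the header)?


Counting rows (excluding header):
Header: id,name,city,score
Data rows: 6

ANSWER: 6


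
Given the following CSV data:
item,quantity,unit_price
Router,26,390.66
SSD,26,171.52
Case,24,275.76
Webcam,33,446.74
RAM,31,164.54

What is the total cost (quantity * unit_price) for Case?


Row: Case
quantity = 24
unit_price = 275.76
total = 24 * 275.76 = 6618.24

ANSWER: 6618.24


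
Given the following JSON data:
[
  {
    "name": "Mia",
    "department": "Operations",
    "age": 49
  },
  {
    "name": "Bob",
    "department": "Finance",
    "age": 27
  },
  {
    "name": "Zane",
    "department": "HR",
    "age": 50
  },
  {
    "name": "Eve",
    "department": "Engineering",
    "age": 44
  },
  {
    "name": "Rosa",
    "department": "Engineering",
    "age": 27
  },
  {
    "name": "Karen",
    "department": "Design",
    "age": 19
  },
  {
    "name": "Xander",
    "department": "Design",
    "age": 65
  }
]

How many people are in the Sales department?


Scanning records for department = Sales
  No matches found
Count: 0

ANSWER: 0


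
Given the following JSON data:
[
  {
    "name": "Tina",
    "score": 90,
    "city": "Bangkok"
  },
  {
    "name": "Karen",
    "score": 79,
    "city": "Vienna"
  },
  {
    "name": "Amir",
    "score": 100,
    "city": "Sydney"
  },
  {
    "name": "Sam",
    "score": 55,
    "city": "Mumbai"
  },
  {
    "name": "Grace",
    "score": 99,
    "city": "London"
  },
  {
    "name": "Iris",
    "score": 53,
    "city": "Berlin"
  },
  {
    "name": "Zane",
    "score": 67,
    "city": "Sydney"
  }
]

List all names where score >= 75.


Filtering records where score >= 75:
  Tina (score=90) -> YES
  Karen (score=79) -> YES
  Amir (score=100) -> YES
  Sam (score=55) -> no
  Grace (score=99) -> YES
  Iris (score=53) -> no
  Zane (score=67) -> no


ANSWER: Tina, Karen, Amir, Grace


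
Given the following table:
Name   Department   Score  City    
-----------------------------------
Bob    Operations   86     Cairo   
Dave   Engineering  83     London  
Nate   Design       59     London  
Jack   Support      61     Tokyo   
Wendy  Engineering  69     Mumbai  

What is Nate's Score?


Row 3: Nate
Score = 59

ANSWER: 59
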